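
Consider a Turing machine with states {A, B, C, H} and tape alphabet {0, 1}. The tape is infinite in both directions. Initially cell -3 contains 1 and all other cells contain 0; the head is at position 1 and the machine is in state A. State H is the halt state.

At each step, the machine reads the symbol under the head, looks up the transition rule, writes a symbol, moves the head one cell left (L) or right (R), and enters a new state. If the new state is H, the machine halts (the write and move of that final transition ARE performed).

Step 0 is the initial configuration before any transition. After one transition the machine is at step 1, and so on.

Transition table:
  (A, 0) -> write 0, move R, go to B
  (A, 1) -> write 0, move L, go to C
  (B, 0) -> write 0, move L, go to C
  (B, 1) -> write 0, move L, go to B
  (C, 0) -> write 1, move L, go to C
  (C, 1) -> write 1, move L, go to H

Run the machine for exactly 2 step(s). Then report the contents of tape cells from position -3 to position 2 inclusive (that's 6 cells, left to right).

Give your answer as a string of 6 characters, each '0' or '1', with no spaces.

Step 1: in state A at pos 1, read 0 -> (A,0)->write 0,move R,goto B. Now: state=B, head=2, tape[-4..3]=01000000 (head:       ^)
Step 2: in state B at pos 2, read 0 -> (B,0)->write 0,move L,goto C. Now: state=C, head=1, tape[-4..3]=01000000 (head:      ^)

Answer: 100000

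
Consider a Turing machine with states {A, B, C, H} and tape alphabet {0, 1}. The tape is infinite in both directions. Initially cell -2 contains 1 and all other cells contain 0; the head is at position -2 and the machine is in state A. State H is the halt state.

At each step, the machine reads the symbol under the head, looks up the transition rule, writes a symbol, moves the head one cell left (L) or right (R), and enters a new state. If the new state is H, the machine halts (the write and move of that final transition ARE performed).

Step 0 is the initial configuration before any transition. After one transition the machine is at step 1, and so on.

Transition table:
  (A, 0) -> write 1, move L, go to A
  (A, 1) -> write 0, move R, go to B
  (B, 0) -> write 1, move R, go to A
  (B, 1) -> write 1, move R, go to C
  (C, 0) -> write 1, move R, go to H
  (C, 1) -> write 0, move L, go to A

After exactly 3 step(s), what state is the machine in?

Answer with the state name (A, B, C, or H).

Answer: A

Derivation:
Step 1: in state A at pos -2, read 1 -> (A,1)->write 0,move R,goto B. Now: state=B, head=-1, tape[-3..0]=0000 (head:   ^)
Step 2: in state B at pos -1, read 0 -> (B,0)->write 1,move R,goto A. Now: state=A, head=0, tape[-3..1]=00100 (head:    ^)
Step 3: in state A at pos 0, read 0 -> (A,0)->write 1,move L,goto A. Now: state=A, head=-1, tape[-3..1]=00110 (head:   ^)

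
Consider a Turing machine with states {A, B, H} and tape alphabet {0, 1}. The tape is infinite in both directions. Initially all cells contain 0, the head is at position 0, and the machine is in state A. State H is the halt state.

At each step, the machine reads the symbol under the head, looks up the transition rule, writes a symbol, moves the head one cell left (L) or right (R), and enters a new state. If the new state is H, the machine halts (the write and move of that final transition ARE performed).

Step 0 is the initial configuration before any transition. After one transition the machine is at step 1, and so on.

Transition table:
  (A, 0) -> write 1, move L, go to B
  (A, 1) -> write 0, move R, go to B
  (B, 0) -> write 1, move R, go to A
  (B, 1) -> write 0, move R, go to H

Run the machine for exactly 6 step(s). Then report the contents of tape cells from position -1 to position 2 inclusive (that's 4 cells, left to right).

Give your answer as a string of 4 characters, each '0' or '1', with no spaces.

Step 1: in state A at pos 0, read 0 -> (A,0)->write 1,move L,goto B. Now: state=B, head=-1, tape[-2..1]=0010 (head:  ^)
Step 2: in state B at pos -1, read 0 -> (B,0)->write 1,move R,goto A. Now: state=A, head=0, tape[-2..1]=0110 (head:   ^)
Step 3: in state A at pos 0, read 1 -> (A,1)->write 0,move R,goto B. Now: state=B, head=1, tape[-2..2]=01000 (head:    ^)
Step 4: in state B at pos 1, read 0 -> (B,0)->write 1,move R,goto A. Now: state=A, head=2, tape[-2..3]=010100 (head:     ^)
Step 5: in state A at pos 2, read 0 -> (A,0)->write 1,move L,goto B. Now: state=B, head=1, tape[-2..3]=010110 (head:    ^)
Step 6: in state B at pos 1, read 1 -> (B,1)->write 0,move R,goto H. Now: state=H, head=2, tape[-2..3]=010010 (head:     ^)

Answer: 1001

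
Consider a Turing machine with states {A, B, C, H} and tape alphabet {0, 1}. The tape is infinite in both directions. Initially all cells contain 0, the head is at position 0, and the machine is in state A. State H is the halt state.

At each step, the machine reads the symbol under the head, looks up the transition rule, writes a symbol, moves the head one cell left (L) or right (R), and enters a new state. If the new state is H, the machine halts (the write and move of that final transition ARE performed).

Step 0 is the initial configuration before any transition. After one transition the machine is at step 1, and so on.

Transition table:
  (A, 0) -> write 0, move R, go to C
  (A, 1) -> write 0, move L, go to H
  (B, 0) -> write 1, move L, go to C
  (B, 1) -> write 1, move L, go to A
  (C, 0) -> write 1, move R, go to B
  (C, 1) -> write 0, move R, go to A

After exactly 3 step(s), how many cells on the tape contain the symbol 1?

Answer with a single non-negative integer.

Answer: 2

Derivation:
Step 1: in state A at pos 0, read 0 -> (A,0)->write 0,move R,goto C. Now: state=C, head=1, tape[-1..2]=0000 (head:   ^)
Step 2: in state C at pos 1, read 0 -> (C,0)->write 1,move R,goto B. Now: state=B, head=2, tape[-1..3]=00100 (head:    ^)
Step 3: in state B at pos 2, read 0 -> (B,0)->write 1,move L,goto C. Now: state=C, head=1, tape[-1..3]=00110 (head:   ^)
Cells containing 1 after step 3: {1, 2} -> 2 cell(s)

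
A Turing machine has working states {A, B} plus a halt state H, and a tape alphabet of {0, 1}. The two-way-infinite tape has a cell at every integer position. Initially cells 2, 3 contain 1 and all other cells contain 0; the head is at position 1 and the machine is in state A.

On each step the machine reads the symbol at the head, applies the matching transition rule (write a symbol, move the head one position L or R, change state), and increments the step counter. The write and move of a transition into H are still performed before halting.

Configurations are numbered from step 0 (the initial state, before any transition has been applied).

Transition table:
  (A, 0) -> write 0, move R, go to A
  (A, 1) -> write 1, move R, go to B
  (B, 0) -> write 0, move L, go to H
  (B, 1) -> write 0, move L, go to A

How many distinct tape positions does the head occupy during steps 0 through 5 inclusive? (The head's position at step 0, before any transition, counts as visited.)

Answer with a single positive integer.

Step 1: in state A at pos 1, read 0 -> (A,0)->write 0,move R,goto A. Now: state=A, head=2, tape[0..4]=00110 (head:   ^)
Step 2: in state A at pos 2, read 1 -> (A,1)->write 1,move R,goto B. Now: state=B, head=3, tape[0..4]=00110 (head:    ^)
Step 3: in state B at pos 3, read 1 -> (B,1)->write 0,move L,goto A. Now: state=A, head=2, tape[0..4]=00100 (head:   ^)
Step 4: in state A at pos 2, read 1 -> (A,1)->write 1,move R,goto B. Now: state=B, head=3, tape[0..4]=00100 (head:    ^)
Step 5: in state B at pos 3, read 0 -> (B,0)->write 0,move L,goto H. Now: state=H, head=2, tape[0..4]=00100 (head:   ^)
Head positions at steps 0..5: starting at 1, distinct positions visited = {1, 2, 3} -> 3 position(s)

Answer: 3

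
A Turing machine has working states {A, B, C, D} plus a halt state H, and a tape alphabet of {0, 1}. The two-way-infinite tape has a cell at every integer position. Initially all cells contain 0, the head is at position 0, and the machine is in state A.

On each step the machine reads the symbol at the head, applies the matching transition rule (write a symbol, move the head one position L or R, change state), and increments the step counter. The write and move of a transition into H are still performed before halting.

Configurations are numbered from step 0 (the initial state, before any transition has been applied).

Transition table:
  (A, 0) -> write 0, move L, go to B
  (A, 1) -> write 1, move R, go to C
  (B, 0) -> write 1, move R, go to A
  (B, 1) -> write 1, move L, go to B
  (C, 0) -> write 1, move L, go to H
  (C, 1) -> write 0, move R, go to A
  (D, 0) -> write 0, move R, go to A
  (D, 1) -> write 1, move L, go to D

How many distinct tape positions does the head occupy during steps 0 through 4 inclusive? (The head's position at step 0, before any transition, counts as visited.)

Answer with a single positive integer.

Step 1: in state A at pos 0, read 0 -> (A,0)->write 0,move L,goto B. Now: state=B, head=-1, tape[-2..1]=0000 (head:  ^)
Step 2: in state B at pos -1, read 0 -> (B,0)->write 1,move R,goto A. Now: state=A, head=0, tape[-2..1]=0100 (head:   ^)
Step 3: in state A at pos 0, read 0 -> (A,0)->write 0,move L,goto B. Now: state=B, head=-1, tape[-2..1]=0100 (head:  ^)
Step 4: in state B at pos -1, read 1 -> (B,1)->write 1,move L,goto B. Now: state=B, head=-2, tape[-3..1]=00100 (head:  ^)
Head positions at steps 0..4: starting at 0, distinct positions visited = {-2, -1, 0} -> 3 position(s)

Answer: 3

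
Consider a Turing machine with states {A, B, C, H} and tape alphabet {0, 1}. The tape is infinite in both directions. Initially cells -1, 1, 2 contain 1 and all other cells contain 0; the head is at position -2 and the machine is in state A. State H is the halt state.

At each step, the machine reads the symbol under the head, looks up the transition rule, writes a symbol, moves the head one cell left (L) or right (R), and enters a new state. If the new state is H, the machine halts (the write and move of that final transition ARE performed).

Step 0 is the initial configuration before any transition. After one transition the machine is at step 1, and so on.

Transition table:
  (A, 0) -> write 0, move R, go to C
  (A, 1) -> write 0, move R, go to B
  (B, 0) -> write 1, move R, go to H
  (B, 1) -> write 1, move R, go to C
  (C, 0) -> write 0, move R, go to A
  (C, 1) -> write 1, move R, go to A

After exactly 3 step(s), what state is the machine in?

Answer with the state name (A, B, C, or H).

Step 1: in state A at pos -2, read 0 -> (A,0)->write 0,move R,goto C. Now: state=C, head=-1, tape[-3..3]=0010110 (head:   ^)
Step 2: in state C at pos -1, read 1 -> (C,1)->write 1,move R,goto A. Now: state=A, head=0, tape[-3..3]=0010110 (head:    ^)
Step 3: in state A at pos 0, read 0 -> (A,0)->write 0,move R,goto C. Now: state=C, head=1, tape[-3..3]=0010110 (head:     ^)

Answer: C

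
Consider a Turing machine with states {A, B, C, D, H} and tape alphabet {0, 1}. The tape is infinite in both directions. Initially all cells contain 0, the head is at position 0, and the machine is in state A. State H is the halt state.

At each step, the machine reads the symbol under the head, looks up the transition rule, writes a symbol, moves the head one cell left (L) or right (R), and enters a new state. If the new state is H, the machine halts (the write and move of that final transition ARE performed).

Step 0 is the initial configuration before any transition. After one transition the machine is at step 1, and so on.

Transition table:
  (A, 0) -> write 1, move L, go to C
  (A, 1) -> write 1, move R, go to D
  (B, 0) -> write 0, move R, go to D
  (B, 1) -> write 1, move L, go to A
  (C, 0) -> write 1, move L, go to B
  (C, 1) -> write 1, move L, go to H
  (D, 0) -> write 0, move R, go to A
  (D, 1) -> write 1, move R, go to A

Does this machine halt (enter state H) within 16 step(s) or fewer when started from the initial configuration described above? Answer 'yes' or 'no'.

Step 1: in state A at pos 0, read 0 -> (A,0)->write 1,move L,goto C. Now: state=C, head=-1, tape[-2..1]=0010 (head:  ^)
Step 2: in state C at pos -1, read 0 -> (C,0)->write 1,move L,goto B. Now: state=B, head=-2, tape[-3..1]=00110 (head:  ^)
Step 3: in state B at pos -2, read 0 -> (B,0)->write 0,move R,goto D. Now: state=D, head=-1, tape[-3..1]=00110 (head:   ^)
Step 4: in state D at pos -1, read 1 -> (D,1)->write 1,move R,goto A. Now: state=A, head=0, tape[-3..1]=00110 (head:    ^)
Step 5: in state A at pos 0, read 1 -> (A,1)->write 1,move R,goto D. Now: state=D, head=1, tape[-3..2]=001100 (head:     ^)
Step 6: in state D at pos 1, read 0 -> (D,0)->write 0,move R,goto A. Now: state=A, head=2, tape[-3..3]=0011000 (head:      ^)
Step 7: in state A at pos 2, read 0 -> (A,0)->write 1,move L,goto C. Now: state=C, head=1, tape[-3..3]=0011010 (head:     ^)
Step 8: in state C at pos 1, read 0 -> (C,0)->write 1,move L,goto B. Now: state=B, head=0, tape[-3..3]=0011110 (head:    ^)
Step 9: in state B at pos 0, read 1 -> (B,1)->write 1,move L,goto A. Now: state=A, head=-1, tape[-3..3]=0011110 (head:   ^)
Step 10: in state A at pos -1, read 1 -> (A,1)->write 1,move R,goto D. Now: state=D, head=0, tape[-3..3]=0011110 (head:    ^)
Step 11: in state D at pos 0, read 1 -> (D,1)->write 1,move R,goto A. Now: state=A, head=1, tape[-3..3]=0011110 (head:     ^)
Step 12: in state A at pos 1, read 1 -> (A,1)->write 1,move R,goto D. Now: state=D, head=2, tape[-3..3]=0011110 (head:      ^)
Step 13: in state D at pos 2, read 1 -> (D,1)->write 1,move R,goto A. Now: state=A, head=3, tape[-3..4]=00111100 (head:       ^)
Step 14: in state A at pos 3, read 0 -> (A,0)->write 1,move L,goto C. Now: state=C, head=2, tape[-3..4]=00111110 (head:      ^)
Step 15: in state C at pos 2, read 1 -> (C,1)->write 1,move L,goto H. Now: state=H, head=1, tape[-3..4]=00111110 (head:     ^)
State H reached at step 15; 15 <= 16 -> yes

Answer: yes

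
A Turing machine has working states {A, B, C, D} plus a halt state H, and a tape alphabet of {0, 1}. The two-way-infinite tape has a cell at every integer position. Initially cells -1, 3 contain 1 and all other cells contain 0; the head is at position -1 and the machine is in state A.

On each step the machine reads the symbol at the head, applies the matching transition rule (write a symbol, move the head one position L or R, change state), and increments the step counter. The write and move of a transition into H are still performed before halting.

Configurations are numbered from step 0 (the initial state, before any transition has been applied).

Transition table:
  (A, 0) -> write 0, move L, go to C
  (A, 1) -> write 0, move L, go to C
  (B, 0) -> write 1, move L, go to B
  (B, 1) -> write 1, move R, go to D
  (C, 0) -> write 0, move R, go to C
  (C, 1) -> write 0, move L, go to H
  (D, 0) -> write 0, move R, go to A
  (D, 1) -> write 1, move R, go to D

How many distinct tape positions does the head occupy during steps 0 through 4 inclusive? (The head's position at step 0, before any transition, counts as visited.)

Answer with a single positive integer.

Answer: 4

Derivation:
Step 1: in state A at pos -1, read 1 -> (A,1)->write 0,move L,goto C. Now: state=C, head=-2, tape[-3..4]=00000010 (head:  ^)
Step 2: in state C at pos -2, read 0 -> (C,0)->write 0,move R,goto C. Now: state=C, head=-1, tape[-3..4]=00000010 (head:   ^)
Step 3: in state C at pos -1, read 0 -> (C,0)->write 0,move R,goto C. Now: state=C, head=0, tape[-3..4]=00000010 (head:    ^)
Step 4: in state C at pos 0, read 0 -> (C,0)->write 0,move R,goto C. Now: state=C, head=1, tape[-3..4]=00000010 (head:     ^)
Head positions at steps 0..4: starting at -1, distinct positions visited = {-2, -1, 0, 1} -> 4 position(s)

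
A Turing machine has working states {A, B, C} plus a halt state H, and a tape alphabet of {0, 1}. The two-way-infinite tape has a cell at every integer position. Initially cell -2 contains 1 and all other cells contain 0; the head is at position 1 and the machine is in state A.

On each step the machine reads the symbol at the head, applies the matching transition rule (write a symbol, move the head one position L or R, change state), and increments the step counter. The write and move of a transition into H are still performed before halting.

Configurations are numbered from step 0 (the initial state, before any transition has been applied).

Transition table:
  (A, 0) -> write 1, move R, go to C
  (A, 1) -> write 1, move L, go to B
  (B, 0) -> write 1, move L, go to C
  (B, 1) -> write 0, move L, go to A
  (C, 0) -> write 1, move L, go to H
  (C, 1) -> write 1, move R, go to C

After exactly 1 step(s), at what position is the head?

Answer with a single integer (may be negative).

Answer: 2

Derivation:
Step 1: in state A at pos 1, read 0 -> (A,0)->write 1,move R,goto C. Now: state=C, head=2, tape[-3..3]=0100100 (head:      ^)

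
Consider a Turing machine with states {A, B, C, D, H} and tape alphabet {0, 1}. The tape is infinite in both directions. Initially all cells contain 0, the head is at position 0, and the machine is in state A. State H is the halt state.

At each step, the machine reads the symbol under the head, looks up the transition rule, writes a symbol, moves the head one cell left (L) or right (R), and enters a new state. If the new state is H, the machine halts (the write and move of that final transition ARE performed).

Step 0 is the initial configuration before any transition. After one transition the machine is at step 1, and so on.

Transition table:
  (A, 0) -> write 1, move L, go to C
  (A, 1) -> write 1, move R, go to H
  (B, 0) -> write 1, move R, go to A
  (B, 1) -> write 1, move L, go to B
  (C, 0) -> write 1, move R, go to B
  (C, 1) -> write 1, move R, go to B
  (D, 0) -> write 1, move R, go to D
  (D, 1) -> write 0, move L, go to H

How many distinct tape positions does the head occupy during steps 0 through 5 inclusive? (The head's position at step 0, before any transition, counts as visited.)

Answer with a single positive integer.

Answer: 3

Derivation:
Step 1: in state A at pos 0, read 0 -> (A,0)->write 1,move L,goto C. Now: state=C, head=-1, tape[-2..1]=0010 (head:  ^)
Step 2: in state C at pos -1, read 0 -> (C,0)->write 1,move R,goto B. Now: state=B, head=0, tape[-2..1]=0110 (head:   ^)
Step 3: in state B at pos 0, read 1 -> (B,1)->write 1,move L,goto B. Now: state=B, head=-1, tape[-2..1]=0110 (head:  ^)
Step 4: in state B at pos -1, read 1 -> (B,1)->write 1,move L,goto B. Now: state=B, head=-2, tape[-3..1]=00110 (head:  ^)
Step 5: in state B at pos -2, read 0 -> (B,0)->write 1,move R,goto A. Now: state=A, head=-1, tape[-3..1]=01110 (head:   ^)
Head positions at steps 0..5: starting at 0, distinct positions visited = {-2, -1, 0} -> 3 position(s)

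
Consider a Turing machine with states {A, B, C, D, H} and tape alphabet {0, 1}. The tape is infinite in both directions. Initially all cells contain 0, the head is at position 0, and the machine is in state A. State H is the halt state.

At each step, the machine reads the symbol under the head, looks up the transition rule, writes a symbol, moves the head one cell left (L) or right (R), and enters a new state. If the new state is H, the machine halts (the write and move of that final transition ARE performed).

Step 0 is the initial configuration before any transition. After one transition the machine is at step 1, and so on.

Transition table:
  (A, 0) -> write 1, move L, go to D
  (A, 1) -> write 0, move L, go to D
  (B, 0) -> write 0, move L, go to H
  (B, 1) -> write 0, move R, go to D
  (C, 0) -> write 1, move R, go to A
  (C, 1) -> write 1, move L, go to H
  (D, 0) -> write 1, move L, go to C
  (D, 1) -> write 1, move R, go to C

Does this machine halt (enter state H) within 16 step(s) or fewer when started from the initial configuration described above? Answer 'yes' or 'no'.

Answer: yes

Derivation:
Step 1: in state A at pos 0, read 0 -> (A,0)->write 1,move L,goto D. Now: state=D, head=-1, tape[-2..1]=0010 (head:  ^)
Step 2: in state D at pos -1, read 0 -> (D,0)->write 1,move L,goto C. Now: state=C, head=-2, tape[-3..1]=00110 (head:  ^)
Step 3: in state C at pos -2, read 0 -> (C,0)->write 1,move R,goto A. Now: state=A, head=-1, tape[-3..1]=01110 (head:   ^)
Step 4: in state A at pos -1, read 1 -> (A,1)->write 0,move L,goto D. Now: state=D, head=-2, tape[-3..1]=01010 (head:  ^)
Step 5: in state D at pos -2, read 1 -> (D,1)->write 1,move R,goto C. Now: state=C, head=-1, tape[-3..1]=01010 (head:   ^)
Step 6: in state C at pos -1, read 0 -> (C,0)->write 1,move R,goto A. Now: state=A, head=0, tape[-3..1]=01110 (head:    ^)
Step 7: in state A at pos 0, read 1 -> (A,1)->write 0,move L,goto D. Now: state=D, head=-1, tape[-3..1]=01100 (head:   ^)
Step 8: in state D at pos -1, read 1 -> (D,1)->write 1,move R,goto C. Now: state=C, head=0, tape[-3..1]=01100 (head:    ^)
Step 9: in state C at pos 0, read 0 -> (C,0)->write 1,move R,goto A. Now: state=A, head=1, tape[-3..2]=011100 (head:     ^)
Step 10: in state A at pos 1, read 0 -> (A,0)->write 1,move L,goto D. Now: state=D, head=0, tape[-3..2]=011110 (head:    ^)
Step 11: in state D at pos 0, read 1 -> (D,1)->write 1,move R,goto C. Now: state=C, head=1, tape[-3..2]=011110 (head:     ^)
Step 12: in state C at pos 1, read 1 -> (C,1)->write 1,move L,goto H. Now: state=H, head=0, tape[-3..2]=011110 (head:    ^)
State H reached at step 12; 12 <= 16 -> yes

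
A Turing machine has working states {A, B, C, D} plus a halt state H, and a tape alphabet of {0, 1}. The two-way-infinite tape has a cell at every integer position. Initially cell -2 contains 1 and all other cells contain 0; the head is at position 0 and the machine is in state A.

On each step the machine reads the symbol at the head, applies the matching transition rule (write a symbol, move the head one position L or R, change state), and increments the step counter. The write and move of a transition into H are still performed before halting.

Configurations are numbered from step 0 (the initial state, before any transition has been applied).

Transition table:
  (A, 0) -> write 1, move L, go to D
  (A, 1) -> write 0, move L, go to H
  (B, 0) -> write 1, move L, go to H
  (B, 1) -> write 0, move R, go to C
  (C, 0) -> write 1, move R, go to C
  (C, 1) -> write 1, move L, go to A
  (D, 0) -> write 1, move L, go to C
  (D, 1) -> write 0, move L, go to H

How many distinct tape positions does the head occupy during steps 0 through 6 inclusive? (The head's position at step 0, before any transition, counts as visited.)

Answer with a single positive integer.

Step 1: in state A at pos 0, read 0 -> (A,0)->write 1,move L,goto D. Now: state=D, head=-1, tape[-3..1]=01010 (head:   ^)
Step 2: in state D at pos -1, read 0 -> (D,0)->write 1,move L,goto C. Now: state=C, head=-2, tape[-3..1]=01110 (head:  ^)
Step 3: in state C at pos -2, read 1 -> (C,1)->write 1,move L,goto A. Now: state=A, head=-3, tape[-4..1]=001110 (head:  ^)
Step 4: in state A at pos -3, read 0 -> (A,0)->write 1,move L,goto D. Now: state=D, head=-4, tape[-5..1]=0011110 (head:  ^)
Step 5: in state D at pos -4, read 0 -> (D,0)->write 1,move L,goto C. Now: state=C, head=-5, tape[-6..1]=00111110 (head:  ^)
Step 6: in state C at pos -5, read 0 -> (C,0)->write 1,move R,goto C. Now: state=C, head=-4, tape[-6..1]=01111110 (head:   ^)
Head positions at steps 0..6: starting at 0, distinct positions visited = {-5, -4, -3, -2, -1, 0} -> 6 position(s)

Answer: 6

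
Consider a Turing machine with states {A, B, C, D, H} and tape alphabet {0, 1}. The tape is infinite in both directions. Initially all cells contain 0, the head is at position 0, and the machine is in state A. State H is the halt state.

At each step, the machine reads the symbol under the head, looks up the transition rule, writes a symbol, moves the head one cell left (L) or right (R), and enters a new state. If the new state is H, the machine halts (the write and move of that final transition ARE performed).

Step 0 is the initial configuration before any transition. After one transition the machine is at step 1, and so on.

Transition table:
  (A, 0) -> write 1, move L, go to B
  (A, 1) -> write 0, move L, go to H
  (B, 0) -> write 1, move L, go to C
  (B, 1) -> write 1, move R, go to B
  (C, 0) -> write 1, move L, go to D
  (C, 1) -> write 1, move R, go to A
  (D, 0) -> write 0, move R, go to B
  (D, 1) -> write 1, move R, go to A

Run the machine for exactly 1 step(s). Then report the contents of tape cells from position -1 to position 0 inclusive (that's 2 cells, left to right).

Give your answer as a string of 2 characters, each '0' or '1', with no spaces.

Step 1: in state A at pos 0, read 0 -> (A,0)->write 1,move L,goto B. Now: state=B, head=-1, tape[-2..1]=0010 (head:  ^)

Answer: 01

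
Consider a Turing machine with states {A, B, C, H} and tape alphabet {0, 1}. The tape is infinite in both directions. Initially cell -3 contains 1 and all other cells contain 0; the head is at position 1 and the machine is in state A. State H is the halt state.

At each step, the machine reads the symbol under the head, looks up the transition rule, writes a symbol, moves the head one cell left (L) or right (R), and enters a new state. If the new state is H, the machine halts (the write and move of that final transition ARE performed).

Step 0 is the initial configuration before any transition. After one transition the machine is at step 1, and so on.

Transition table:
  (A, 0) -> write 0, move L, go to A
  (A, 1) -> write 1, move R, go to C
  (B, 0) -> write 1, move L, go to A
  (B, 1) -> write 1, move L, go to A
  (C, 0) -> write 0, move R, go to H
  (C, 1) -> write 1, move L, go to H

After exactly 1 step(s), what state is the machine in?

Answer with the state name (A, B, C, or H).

Answer: A

Derivation:
Step 1: in state A at pos 1, read 0 -> (A,0)->write 0,move L,goto A. Now: state=A, head=0, tape[-4..2]=0100000 (head:     ^)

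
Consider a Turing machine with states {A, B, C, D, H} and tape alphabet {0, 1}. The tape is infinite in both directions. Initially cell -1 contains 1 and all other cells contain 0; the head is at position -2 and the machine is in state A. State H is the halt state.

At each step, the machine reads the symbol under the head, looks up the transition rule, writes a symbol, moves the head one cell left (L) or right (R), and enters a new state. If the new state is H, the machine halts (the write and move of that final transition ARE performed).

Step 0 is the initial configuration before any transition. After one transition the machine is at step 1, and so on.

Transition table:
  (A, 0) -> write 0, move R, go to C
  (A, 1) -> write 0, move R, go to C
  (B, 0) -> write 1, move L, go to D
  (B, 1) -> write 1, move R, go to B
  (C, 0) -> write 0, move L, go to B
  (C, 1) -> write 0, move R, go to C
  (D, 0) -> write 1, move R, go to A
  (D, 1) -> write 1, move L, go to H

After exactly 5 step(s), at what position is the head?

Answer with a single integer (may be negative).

Answer: -1

Derivation:
Step 1: in state A at pos -2, read 0 -> (A,0)->write 0,move R,goto C. Now: state=C, head=-1, tape[-3..0]=0010 (head:   ^)
Step 2: in state C at pos -1, read 1 -> (C,1)->write 0,move R,goto C. Now: state=C, head=0, tape[-3..1]=00000 (head:    ^)
Step 3: in state C at pos 0, read 0 -> (C,0)->write 0,move L,goto B. Now: state=B, head=-1, tape[-3..1]=00000 (head:   ^)
Step 4: in state B at pos -1, read 0 -> (B,0)->write 1,move L,goto D. Now: state=D, head=-2, tape[-3..1]=00100 (head:  ^)
Step 5: in state D at pos -2, read 0 -> (D,0)->write 1,move R,goto A. Now: state=A, head=-1, tape[-3..1]=01100 (head:   ^)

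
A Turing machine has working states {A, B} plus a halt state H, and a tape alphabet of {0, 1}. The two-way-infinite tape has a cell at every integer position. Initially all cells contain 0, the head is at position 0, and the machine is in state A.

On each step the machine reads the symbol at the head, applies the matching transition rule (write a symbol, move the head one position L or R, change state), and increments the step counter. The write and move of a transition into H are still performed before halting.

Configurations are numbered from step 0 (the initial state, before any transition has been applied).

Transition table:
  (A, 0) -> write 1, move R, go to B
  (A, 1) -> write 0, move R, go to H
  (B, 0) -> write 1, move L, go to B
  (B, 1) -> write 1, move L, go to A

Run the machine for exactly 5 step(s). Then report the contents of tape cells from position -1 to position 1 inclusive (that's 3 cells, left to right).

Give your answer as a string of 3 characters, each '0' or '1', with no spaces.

Step 1: in state A at pos 0, read 0 -> (A,0)->write 1,move R,goto B. Now: state=B, head=1, tape[-1..2]=0100 (head:   ^)
Step 2: in state B at pos 1, read 0 -> (B,0)->write 1,move L,goto B. Now: state=B, head=0, tape[-1..2]=0110 (head:  ^)
Step 3: in state B at pos 0, read 1 -> (B,1)->write 1,move L,goto A. Now: state=A, head=-1, tape[-2..2]=00110 (head:  ^)
Step 4: in state A at pos -1, read 0 -> (A,0)->write 1,move R,goto B. Now: state=B, head=0, tape[-2..2]=01110 (head:   ^)
Step 5: in state B at pos 0, read 1 -> (B,1)->write 1,move L,goto A. Now: state=A, head=-1, tape[-2..2]=01110 (head:  ^)

Answer: 111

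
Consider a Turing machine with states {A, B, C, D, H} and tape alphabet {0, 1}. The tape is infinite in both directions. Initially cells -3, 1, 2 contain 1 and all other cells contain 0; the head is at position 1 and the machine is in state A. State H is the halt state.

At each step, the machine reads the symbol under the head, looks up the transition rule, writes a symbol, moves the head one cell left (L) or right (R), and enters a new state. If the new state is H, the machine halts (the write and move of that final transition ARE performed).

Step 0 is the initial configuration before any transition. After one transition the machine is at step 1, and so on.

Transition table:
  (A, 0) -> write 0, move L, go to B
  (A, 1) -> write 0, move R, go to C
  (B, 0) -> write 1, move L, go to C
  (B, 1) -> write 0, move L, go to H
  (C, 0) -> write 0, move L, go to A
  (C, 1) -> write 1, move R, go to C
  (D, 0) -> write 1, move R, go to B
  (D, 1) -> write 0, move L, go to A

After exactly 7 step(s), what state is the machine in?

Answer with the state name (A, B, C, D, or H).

Answer: C

Derivation:
Step 1: in state A at pos 1, read 1 -> (A,1)->write 0,move R,goto C. Now: state=C, head=2, tape[-4..3]=01000010 (head:       ^)
Step 2: in state C at pos 2, read 1 -> (C,1)->write 1,move R,goto C. Now: state=C, head=3, tape[-4..4]=010000100 (head:        ^)
Step 3: in state C at pos 3, read 0 -> (C,0)->write 0,move L,goto A. Now: state=A, head=2, tape[-4..4]=010000100 (head:       ^)
Step 4: in state A at pos 2, read 1 -> (A,1)->write 0,move R,goto C. Now: state=C, head=3, tape[-4..4]=010000000 (head:        ^)
Step 5: in state C at pos 3, read 0 -> (C,0)->write 0,move L,goto A. Now: state=A, head=2, tape[-4..4]=010000000 (head:       ^)
Step 6: in state A at pos 2, read 0 -> (A,0)->write 0,move L,goto B. Now: state=B, head=1, tape[-4..4]=010000000 (head:      ^)
Step 7: in state B at pos 1, read 0 -> (B,0)->write 1,move L,goto C. Now: state=C, head=0, tape[-4..4]=010001000 (head:     ^)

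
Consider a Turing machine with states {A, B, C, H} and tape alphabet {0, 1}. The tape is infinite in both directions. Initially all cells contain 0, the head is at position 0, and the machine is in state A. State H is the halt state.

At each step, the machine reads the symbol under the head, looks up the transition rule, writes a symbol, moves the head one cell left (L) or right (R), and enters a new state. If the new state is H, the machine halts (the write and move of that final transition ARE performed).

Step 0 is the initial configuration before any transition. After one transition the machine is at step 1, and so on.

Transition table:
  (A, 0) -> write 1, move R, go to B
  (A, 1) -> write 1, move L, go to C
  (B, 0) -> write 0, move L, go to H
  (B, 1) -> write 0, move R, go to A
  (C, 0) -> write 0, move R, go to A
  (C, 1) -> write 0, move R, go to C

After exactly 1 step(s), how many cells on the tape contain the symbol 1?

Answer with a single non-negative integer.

Step 1: in state A at pos 0, read 0 -> (A,0)->write 1,move R,goto B. Now: state=B, head=1, tape[-1..2]=0100 (head:   ^)
Cells containing 1 after step 1: {0} -> 1 cell(s)

Answer: 1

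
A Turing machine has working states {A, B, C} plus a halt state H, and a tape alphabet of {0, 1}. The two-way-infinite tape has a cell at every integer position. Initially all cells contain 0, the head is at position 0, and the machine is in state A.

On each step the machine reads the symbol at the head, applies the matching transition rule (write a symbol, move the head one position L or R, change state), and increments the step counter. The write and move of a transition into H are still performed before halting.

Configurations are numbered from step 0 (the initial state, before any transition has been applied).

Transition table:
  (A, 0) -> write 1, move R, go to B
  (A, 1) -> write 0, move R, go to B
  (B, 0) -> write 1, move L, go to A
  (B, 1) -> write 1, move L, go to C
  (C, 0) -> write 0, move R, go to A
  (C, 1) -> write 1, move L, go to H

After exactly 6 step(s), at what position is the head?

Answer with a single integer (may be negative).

Answer: 2

Derivation:
Step 1: in state A at pos 0, read 0 -> (A,0)->write 1,move R,goto B. Now: state=B, head=1, tape[-1..2]=0100 (head:   ^)
Step 2: in state B at pos 1, read 0 -> (B,0)->write 1,move L,goto A. Now: state=A, head=0, tape[-1..2]=0110 (head:  ^)
Step 3: in state A at pos 0, read 1 -> (A,1)->write 0,move R,goto B. Now: state=B, head=1, tape[-1..2]=0010 (head:   ^)
Step 4: in state B at pos 1, read 1 -> (B,1)->write 1,move L,goto C. Now: state=C, head=0, tape[-1..2]=0010 (head:  ^)
Step 5: in state C at pos 0, read 0 -> (C,0)->write 0,move R,goto A. Now: state=A, head=1, tape[-1..2]=0010 (head:   ^)
Step 6: in state A at pos 1, read 1 -> (A,1)->write 0,move R,goto B. Now: state=B, head=2, tape[-1..3]=00000 (head:    ^)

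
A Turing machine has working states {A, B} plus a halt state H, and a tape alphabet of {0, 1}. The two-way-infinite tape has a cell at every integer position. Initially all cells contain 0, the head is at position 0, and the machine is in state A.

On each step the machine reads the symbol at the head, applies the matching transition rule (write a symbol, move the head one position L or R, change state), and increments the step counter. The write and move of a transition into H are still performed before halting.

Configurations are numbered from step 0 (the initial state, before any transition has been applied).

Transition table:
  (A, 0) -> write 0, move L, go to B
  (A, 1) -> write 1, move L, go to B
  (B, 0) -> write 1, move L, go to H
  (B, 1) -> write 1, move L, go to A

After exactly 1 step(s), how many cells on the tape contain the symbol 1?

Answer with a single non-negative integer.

Step 1: in state A at pos 0, read 0 -> (A,0)->write 0,move L,goto B. Now: state=B, head=-1, tape[-2..1]=0000 (head:  ^)
No cell contains 1 after step 1 -> 0 cell(s)

Answer: 0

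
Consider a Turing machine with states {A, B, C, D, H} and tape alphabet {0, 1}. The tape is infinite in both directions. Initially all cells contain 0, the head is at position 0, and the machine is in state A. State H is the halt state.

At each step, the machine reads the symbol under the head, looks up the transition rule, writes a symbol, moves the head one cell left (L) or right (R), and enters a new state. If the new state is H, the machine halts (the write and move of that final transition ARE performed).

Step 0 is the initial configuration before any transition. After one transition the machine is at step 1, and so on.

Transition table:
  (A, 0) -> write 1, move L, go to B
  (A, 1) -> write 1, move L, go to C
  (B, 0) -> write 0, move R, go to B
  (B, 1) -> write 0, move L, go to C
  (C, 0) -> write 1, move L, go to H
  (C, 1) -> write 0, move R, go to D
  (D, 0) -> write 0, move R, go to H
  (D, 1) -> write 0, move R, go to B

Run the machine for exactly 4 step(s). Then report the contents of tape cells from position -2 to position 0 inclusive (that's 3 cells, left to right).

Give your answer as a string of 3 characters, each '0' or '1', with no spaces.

Answer: 010

Derivation:
Step 1: in state A at pos 0, read 0 -> (A,0)->write 1,move L,goto B. Now: state=B, head=-1, tape[-2..1]=0010 (head:  ^)
Step 2: in state B at pos -1, read 0 -> (B,0)->write 0,move R,goto B. Now: state=B, head=0, tape[-2..1]=0010 (head:   ^)
Step 3: in state B at pos 0, read 1 -> (B,1)->write 0,move L,goto C. Now: state=C, head=-1, tape[-2..1]=0000 (head:  ^)
Step 4: in state C at pos -1, read 0 -> (C,0)->write 1,move L,goto H. Now: state=H, head=-2, tape[-3..1]=00100 (head:  ^)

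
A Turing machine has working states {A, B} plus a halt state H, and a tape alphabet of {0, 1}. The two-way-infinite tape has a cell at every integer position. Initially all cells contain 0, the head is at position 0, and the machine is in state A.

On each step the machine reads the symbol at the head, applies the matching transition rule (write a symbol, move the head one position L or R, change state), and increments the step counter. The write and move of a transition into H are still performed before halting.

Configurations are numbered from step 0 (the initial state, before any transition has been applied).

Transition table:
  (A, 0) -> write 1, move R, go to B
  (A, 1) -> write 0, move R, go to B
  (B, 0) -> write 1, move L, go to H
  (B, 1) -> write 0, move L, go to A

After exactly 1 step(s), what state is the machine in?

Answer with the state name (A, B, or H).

Step 1: in state A at pos 0, read 0 -> (A,0)->write 1,move R,goto B. Now: state=B, head=1, tape[-1..2]=0100 (head:   ^)

Answer: B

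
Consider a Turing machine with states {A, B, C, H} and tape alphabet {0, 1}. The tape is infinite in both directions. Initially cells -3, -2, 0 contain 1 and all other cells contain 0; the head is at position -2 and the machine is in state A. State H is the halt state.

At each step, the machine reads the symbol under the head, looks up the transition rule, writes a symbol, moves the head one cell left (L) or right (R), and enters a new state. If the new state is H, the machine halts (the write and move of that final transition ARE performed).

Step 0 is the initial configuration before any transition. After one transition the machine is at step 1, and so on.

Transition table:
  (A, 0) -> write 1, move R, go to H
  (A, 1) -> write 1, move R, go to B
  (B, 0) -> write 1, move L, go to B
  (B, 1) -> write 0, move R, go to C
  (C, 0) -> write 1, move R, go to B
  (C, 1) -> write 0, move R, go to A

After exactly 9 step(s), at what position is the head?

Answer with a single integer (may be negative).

Step 1: in state A at pos -2, read 1 -> (A,1)->write 1,move R,goto B. Now: state=B, head=-1, tape[-4..1]=011010 (head:    ^)
Step 2: in state B at pos -1, read 0 -> (B,0)->write 1,move L,goto B. Now: state=B, head=-2, tape[-4..1]=011110 (head:   ^)
Step 3: in state B at pos -2, read 1 -> (B,1)->write 0,move R,goto C. Now: state=C, head=-1, tape[-4..1]=010110 (head:    ^)
Step 4: in state C at pos -1, read 1 -> (C,1)->write 0,move R,goto A. Now: state=A, head=0, tape[-4..1]=010010 (head:     ^)
Step 5: in state A at pos 0, read 1 -> (A,1)->write 1,move R,goto B. Now: state=B, head=1, tape[-4..2]=0100100 (head:      ^)
Step 6: in state B at pos 1, read 0 -> (B,0)->write 1,move L,goto B. Now: state=B, head=0, tape[-4..2]=0100110 (head:     ^)
Step 7: in state B at pos 0, read 1 -> (B,1)->write 0,move R,goto C. Now: state=C, head=1, tape[-4..2]=0100010 (head:      ^)
Step 8: in state C at pos 1, read 1 -> (C,1)->write 0,move R,goto A. Now: state=A, head=2, tape[-4..3]=01000000 (head:       ^)
Step 9: in state A at pos 2, read 0 -> (A,0)->write 1,move R,goto H. Now: state=H, head=3, tape[-4..4]=010000100 (head:        ^)

Answer: 3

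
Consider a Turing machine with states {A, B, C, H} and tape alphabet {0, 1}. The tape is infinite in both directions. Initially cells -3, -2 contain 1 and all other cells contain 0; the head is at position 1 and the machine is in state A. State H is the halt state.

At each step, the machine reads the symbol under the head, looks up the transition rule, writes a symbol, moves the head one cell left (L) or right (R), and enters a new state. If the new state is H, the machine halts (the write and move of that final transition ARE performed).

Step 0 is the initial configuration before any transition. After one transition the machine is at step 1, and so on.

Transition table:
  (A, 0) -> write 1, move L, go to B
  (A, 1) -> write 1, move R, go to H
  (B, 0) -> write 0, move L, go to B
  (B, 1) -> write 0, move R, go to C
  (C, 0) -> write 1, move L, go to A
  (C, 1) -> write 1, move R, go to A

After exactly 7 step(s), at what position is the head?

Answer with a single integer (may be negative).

Step 1: in state A at pos 1, read 0 -> (A,0)->write 1,move L,goto B. Now: state=B, head=0, tape[-4..2]=0110010 (head:     ^)
Step 2: in state B at pos 0, read 0 -> (B,0)->write 0,move L,goto B. Now: state=B, head=-1, tape[-4..2]=0110010 (head:    ^)
Step 3: in state B at pos -1, read 0 -> (B,0)->write 0,move L,goto B. Now: state=B, head=-2, tape[-4..2]=0110010 (head:   ^)
Step 4: in state B at pos -2, read 1 -> (B,1)->write 0,move R,goto C. Now: state=C, head=-1, tape[-4..2]=0100010 (head:    ^)
Step 5: in state C at pos -1, read 0 -> (C,0)->write 1,move L,goto A. Now: state=A, head=-2, tape[-4..2]=0101010 (head:   ^)
Step 6: in state A at pos -2, read 0 -> (A,0)->write 1,move L,goto B. Now: state=B, head=-3, tape[-4..2]=0111010 (head:  ^)
Step 7: in state B at pos -3, read 1 -> (B,1)->write 0,move R,goto C. Now: state=C, head=-2, tape[-4..2]=0011010 (head:   ^)

Answer: -2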